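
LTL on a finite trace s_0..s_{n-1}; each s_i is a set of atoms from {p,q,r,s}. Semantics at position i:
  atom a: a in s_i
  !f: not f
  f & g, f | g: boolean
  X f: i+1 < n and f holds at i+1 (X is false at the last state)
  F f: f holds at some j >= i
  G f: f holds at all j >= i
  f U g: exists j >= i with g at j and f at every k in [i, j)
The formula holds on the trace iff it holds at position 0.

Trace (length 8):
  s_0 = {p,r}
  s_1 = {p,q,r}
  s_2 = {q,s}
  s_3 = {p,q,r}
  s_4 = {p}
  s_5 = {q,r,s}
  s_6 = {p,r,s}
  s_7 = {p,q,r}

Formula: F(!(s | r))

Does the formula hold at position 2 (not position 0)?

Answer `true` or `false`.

s_0={p,r}: F(!(s | r))=True !(s | r)=False (s | r)=True s=False r=True
s_1={p,q,r}: F(!(s | r))=True !(s | r)=False (s | r)=True s=False r=True
s_2={q,s}: F(!(s | r))=True !(s | r)=False (s | r)=True s=True r=False
s_3={p,q,r}: F(!(s | r))=True !(s | r)=False (s | r)=True s=False r=True
s_4={p}: F(!(s | r))=True !(s | r)=True (s | r)=False s=False r=False
s_5={q,r,s}: F(!(s | r))=False !(s | r)=False (s | r)=True s=True r=True
s_6={p,r,s}: F(!(s | r))=False !(s | r)=False (s | r)=True s=True r=True
s_7={p,q,r}: F(!(s | r))=False !(s | r)=False (s | r)=True s=False r=True
Evaluating at position 2: result = True

Answer: true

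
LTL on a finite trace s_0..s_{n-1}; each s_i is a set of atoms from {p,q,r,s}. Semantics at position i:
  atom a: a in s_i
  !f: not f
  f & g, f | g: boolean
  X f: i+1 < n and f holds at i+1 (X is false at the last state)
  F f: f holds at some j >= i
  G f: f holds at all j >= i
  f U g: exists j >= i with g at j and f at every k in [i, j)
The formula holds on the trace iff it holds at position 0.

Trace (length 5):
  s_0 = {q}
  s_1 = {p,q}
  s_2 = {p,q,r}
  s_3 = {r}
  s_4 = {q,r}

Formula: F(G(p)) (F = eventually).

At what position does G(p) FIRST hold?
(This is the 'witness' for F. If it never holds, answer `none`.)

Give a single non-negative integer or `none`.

Answer: none

Derivation:
s_0={q}: G(p)=False p=False
s_1={p,q}: G(p)=False p=True
s_2={p,q,r}: G(p)=False p=True
s_3={r}: G(p)=False p=False
s_4={q,r}: G(p)=False p=False
F(G(p)) does not hold (no witness exists).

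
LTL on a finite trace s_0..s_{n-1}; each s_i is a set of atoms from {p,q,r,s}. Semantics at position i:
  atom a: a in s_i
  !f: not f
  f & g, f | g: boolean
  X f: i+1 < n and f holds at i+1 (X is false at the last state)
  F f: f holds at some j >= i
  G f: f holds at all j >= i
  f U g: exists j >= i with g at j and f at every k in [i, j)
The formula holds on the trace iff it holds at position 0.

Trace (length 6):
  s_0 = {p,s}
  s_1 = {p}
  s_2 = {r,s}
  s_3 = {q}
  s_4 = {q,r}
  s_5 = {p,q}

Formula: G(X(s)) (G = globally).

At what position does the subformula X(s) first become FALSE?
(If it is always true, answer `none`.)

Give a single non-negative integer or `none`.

s_0={p,s}: X(s)=False s=True
s_1={p}: X(s)=True s=False
s_2={r,s}: X(s)=False s=True
s_3={q}: X(s)=False s=False
s_4={q,r}: X(s)=False s=False
s_5={p,q}: X(s)=False s=False
G(X(s)) holds globally = False
First violation at position 0.

Answer: 0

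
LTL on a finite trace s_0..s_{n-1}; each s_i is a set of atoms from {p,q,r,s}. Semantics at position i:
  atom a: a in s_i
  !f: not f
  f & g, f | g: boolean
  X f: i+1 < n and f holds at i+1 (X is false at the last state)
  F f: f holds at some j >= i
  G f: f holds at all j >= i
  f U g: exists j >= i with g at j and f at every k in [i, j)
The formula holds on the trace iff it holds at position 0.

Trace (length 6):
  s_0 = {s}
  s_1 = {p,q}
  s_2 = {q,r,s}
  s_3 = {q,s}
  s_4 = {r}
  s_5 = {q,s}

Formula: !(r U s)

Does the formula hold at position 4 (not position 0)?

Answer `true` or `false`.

Answer: false

Derivation:
s_0={s}: !(r U s)=False (r U s)=True r=False s=True
s_1={p,q}: !(r U s)=True (r U s)=False r=False s=False
s_2={q,r,s}: !(r U s)=False (r U s)=True r=True s=True
s_3={q,s}: !(r U s)=False (r U s)=True r=False s=True
s_4={r}: !(r U s)=False (r U s)=True r=True s=False
s_5={q,s}: !(r U s)=False (r U s)=True r=False s=True
Evaluating at position 4: result = False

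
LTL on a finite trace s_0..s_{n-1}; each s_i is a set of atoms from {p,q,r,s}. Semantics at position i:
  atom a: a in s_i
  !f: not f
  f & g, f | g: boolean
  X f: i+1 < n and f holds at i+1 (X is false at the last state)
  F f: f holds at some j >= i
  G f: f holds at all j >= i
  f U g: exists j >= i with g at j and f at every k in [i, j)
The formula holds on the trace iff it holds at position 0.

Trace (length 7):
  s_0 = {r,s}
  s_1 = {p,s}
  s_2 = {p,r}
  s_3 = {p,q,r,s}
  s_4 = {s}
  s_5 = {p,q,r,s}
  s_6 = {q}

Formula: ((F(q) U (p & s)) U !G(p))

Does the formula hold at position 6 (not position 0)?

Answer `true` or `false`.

s_0={r,s}: ((F(q) U (p & s)) U !G(p))=True (F(q) U (p & s))=True F(q)=True q=False (p & s)=False p=False s=True !G(p)=True G(p)=False
s_1={p,s}: ((F(q) U (p & s)) U !G(p))=True (F(q) U (p & s))=True F(q)=True q=False (p & s)=True p=True s=True !G(p)=True G(p)=False
s_2={p,r}: ((F(q) U (p & s)) U !G(p))=True (F(q) U (p & s))=True F(q)=True q=False (p & s)=False p=True s=False !G(p)=True G(p)=False
s_3={p,q,r,s}: ((F(q) U (p & s)) U !G(p))=True (F(q) U (p & s))=True F(q)=True q=True (p & s)=True p=True s=True !G(p)=True G(p)=False
s_4={s}: ((F(q) U (p & s)) U !G(p))=True (F(q) U (p & s))=True F(q)=True q=False (p & s)=False p=False s=True !G(p)=True G(p)=False
s_5={p,q,r,s}: ((F(q) U (p & s)) U !G(p))=True (F(q) U (p & s))=True F(q)=True q=True (p & s)=True p=True s=True !G(p)=True G(p)=False
s_6={q}: ((F(q) U (p & s)) U !G(p))=True (F(q) U (p & s))=False F(q)=True q=True (p & s)=False p=False s=False !G(p)=True G(p)=False
Evaluating at position 6: result = True

Answer: true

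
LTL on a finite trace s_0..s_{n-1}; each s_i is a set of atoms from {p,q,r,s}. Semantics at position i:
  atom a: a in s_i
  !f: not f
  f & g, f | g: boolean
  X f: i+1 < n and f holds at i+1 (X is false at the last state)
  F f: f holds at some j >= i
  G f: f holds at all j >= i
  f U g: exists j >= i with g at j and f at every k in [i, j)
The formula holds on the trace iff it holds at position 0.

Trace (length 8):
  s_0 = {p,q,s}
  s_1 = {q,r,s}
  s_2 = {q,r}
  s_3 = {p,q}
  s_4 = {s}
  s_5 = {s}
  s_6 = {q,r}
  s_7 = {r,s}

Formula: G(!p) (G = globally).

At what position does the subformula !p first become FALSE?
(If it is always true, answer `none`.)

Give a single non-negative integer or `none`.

Answer: 0

Derivation:
s_0={p,q,s}: !p=False p=True
s_1={q,r,s}: !p=True p=False
s_2={q,r}: !p=True p=False
s_3={p,q}: !p=False p=True
s_4={s}: !p=True p=False
s_5={s}: !p=True p=False
s_6={q,r}: !p=True p=False
s_7={r,s}: !p=True p=False
G(!p) holds globally = False
First violation at position 0.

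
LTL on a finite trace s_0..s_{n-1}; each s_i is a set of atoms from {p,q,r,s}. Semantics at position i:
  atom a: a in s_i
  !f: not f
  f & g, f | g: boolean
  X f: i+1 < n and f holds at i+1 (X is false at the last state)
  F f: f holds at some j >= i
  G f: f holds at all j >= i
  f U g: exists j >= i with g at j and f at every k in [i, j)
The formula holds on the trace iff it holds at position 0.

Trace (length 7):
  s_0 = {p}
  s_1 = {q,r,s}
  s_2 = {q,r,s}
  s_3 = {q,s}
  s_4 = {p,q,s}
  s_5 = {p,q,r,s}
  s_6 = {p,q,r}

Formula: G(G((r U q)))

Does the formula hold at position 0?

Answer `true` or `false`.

Answer: false

Derivation:
s_0={p}: G(G((r U q)))=False G((r U q))=False (r U q)=False r=False q=False
s_1={q,r,s}: G(G((r U q)))=True G((r U q))=True (r U q)=True r=True q=True
s_2={q,r,s}: G(G((r U q)))=True G((r U q))=True (r U q)=True r=True q=True
s_3={q,s}: G(G((r U q)))=True G((r U q))=True (r U q)=True r=False q=True
s_4={p,q,s}: G(G((r U q)))=True G((r U q))=True (r U q)=True r=False q=True
s_5={p,q,r,s}: G(G((r U q)))=True G((r U q))=True (r U q)=True r=True q=True
s_6={p,q,r}: G(G((r U q)))=True G((r U q))=True (r U q)=True r=True q=True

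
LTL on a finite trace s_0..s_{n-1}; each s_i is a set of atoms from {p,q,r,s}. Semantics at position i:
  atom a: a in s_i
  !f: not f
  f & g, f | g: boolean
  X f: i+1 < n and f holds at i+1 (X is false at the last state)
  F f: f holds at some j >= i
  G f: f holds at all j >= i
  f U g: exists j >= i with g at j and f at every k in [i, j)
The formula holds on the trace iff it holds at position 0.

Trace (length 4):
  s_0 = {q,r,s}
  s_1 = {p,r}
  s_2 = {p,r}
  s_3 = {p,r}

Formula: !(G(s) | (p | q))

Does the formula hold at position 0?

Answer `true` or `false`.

Answer: false

Derivation:
s_0={q,r,s}: !(G(s) | (p | q))=False (G(s) | (p | q))=True G(s)=False s=True (p | q)=True p=False q=True
s_1={p,r}: !(G(s) | (p | q))=False (G(s) | (p | q))=True G(s)=False s=False (p | q)=True p=True q=False
s_2={p,r}: !(G(s) | (p | q))=False (G(s) | (p | q))=True G(s)=False s=False (p | q)=True p=True q=False
s_3={p,r}: !(G(s) | (p | q))=False (G(s) | (p | q))=True G(s)=False s=False (p | q)=True p=True q=False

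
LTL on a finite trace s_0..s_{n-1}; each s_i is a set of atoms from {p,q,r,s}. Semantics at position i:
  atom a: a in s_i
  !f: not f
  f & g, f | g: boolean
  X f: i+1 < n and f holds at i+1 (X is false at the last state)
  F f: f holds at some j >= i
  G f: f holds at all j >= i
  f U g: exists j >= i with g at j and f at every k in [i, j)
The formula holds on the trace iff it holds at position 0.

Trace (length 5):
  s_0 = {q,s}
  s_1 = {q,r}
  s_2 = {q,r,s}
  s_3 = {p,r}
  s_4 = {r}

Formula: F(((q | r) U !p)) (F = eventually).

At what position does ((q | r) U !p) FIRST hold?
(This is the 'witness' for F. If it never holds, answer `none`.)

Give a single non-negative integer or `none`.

s_0={q,s}: ((q | r) U !p)=True (q | r)=True q=True r=False !p=True p=False
s_1={q,r}: ((q | r) U !p)=True (q | r)=True q=True r=True !p=True p=False
s_2={q,r,s}: ((q | r) U !p)=True (q | r)=True q=True r=True !p=True p=False
s_3={p,r}: ((q | r) U !p)=True (q | r)=True q=False r=True !p=False p=True
s_4={r}: ((q | r) U !p)=True (q | r)=True q=False r=True !p=True p=False
F(((q | r) U !p)) holds; first witness at position 0.

Answer: 0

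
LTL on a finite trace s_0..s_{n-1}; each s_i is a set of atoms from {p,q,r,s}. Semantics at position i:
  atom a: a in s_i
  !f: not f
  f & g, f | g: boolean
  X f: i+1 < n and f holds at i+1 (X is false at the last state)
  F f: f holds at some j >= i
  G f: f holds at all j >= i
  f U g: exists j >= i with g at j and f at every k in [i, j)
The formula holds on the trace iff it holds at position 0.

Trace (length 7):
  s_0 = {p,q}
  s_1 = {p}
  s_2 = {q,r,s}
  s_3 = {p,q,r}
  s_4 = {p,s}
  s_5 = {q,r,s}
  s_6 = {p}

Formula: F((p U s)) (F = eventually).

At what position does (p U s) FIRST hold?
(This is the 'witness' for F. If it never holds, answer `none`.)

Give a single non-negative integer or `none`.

Answer: 0

Derivation:
s_0={p,q}: (p U s)=True p=True s=False
s_1={p}: (p U s)=True p=True s=False
s_2={q,r,s}: (p U s)=True p=False s=True
s_3={p,q,r}: (p U s)=True p=True s=False
s_4={p,s}: (p U s)=True p=True s=True
s_5={q,r,s}: (p U s)=True p=False s=True
s_6={p}: (p U s)=False p=True s=False
F((p U s)) holds; first witness at position 0.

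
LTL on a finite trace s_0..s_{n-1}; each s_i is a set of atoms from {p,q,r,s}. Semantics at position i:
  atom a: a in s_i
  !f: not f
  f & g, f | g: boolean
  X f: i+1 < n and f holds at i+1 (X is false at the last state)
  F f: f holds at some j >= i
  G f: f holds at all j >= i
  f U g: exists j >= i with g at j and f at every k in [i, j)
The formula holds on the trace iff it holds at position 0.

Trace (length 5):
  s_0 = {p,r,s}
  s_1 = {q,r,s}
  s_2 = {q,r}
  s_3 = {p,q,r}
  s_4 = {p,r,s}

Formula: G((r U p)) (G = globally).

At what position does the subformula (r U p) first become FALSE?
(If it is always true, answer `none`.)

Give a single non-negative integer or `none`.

Answer: none

Derivation:
s_0={p,r,s}: (r U p)=True r=True p=True
s_1={q,r,s}: (r U p)=True r=True p=False
s_2={q,r}: (r U p)=True r=True p=False
s_3={p,q,r}: (r U p)=True r=True p=True
s_4={p,r,s}: (r U p)=True r=True p=True
G((r U p)) holds globally = True
No violation — formula holds at every position.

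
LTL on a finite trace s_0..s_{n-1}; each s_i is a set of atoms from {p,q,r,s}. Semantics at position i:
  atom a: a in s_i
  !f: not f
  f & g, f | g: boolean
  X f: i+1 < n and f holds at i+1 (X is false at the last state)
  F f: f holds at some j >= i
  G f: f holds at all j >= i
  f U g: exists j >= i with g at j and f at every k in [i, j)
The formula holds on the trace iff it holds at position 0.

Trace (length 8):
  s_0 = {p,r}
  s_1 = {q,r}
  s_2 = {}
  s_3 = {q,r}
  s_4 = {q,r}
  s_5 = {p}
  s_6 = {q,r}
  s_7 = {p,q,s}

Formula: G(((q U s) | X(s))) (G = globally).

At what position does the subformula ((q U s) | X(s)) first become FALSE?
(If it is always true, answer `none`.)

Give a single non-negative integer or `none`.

Answer: 0

Derivation:
s_0={p,r}: ((q U s) | X(s))=False (q U s)=False q=False s=False X(s)=False
s_1={q,r}: ((q U s) | X(s))=False (q U s)=False q=True s=False X(s)=False
s_2={}: ((q U s) | X(s))=False (q U s)=False q=False s=False X(s)=False
s_3={q,r}: ((q U s) | X(s))=False (q U s)=False q=True s=False X(s)=False
s_4={q,r}: ((q U s) | X(s))=False (q U s)=False q=True s=False X(s)=False
s_5={p}: ((q U s) | X(s))=False (q U s)=False q=False s=False X(s)=False
s_6={q,r}: ((q U s) | X(s))=True (q U s)=True q=True s=False X(s)=True
s_7={p,q,s}: ((q U s) | X(s))=True (q U s)=True q=True s=True X(s)=False
G(((q U s) | X(s))) holds globally = False
First violation at position 0.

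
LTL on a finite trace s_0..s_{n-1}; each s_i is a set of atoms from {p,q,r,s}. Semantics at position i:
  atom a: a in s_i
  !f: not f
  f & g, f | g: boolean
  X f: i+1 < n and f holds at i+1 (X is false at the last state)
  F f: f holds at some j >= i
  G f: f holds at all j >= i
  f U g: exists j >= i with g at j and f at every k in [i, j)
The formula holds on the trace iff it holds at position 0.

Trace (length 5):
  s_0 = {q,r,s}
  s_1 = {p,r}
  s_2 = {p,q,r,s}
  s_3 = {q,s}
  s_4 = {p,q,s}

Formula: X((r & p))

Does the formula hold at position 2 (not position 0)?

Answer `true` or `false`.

s_0={q,r,s}: X((r & p))=True (r & p)=False r=True p=False
s_1={p,r}: X((r & p))=True (r & p)=True r=True p=True
s_2={p,q,r,s}: X((r & p))=False (r & p)=True r=True p=True
s_3={q,s}: X((r & p))=False (r & p)=False r=False p=False
s_4={p,q,s}: X((r & p))=False (r & p)=False r=False p=True
Evaluating at position 2: result = False

Answer: false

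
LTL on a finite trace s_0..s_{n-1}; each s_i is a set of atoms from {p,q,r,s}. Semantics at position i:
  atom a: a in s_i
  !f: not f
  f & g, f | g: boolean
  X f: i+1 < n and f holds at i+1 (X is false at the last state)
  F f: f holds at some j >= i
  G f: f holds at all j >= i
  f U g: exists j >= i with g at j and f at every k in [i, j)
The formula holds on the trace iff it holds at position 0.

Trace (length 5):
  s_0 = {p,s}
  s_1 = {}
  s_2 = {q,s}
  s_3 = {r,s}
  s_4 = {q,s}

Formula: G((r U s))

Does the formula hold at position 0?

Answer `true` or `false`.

Answer: false

Derivation:
s_0={p,s}: G((r U s))=False (r U s)=True r=False s=True
s_1={}: G((r U s))=False (r U s)=False r=False s=False
s_2={q,s}: G((r U s))=True (r U s)=True r=False s=True
s_3={r,s}: G((r U s))=True (r U s)=True r=True s=True
s_4={q,s}: G((r U s))=True (r U s)=True r=False s=True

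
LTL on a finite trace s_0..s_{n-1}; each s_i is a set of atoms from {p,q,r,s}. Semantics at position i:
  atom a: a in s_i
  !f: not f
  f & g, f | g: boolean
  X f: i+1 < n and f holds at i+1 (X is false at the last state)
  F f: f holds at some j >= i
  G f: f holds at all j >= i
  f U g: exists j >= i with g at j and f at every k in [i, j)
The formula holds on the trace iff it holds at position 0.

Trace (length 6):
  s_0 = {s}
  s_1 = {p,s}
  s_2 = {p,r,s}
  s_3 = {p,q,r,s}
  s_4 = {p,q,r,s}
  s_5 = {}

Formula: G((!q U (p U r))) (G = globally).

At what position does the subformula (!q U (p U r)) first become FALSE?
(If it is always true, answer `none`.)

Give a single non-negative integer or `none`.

s_0={s}: (!q U (p U r))=True !q=True q=False (p U r)=False p=False r=False
s_1={p,s}: (!q U (p U r))=True !q=True q=False (p U r)=True p=True r=False
s_2={p,r,s}: (!q U (p U r))=True !q=True q=False (p U r)=True p=True r=True
s_3={p,q,r,s}: (!q U (p U r))=True !q=False q=True (p U r)=True p=True r=True
s_4={p,q,r,s}: (!q U (p U r))=True !q=False q=True (p U r)=True p=True r=True
s_5={}: (!q U (p U r))=False !q=True q=False (p U r)=False p=False r=False
G((!q U (p U r))) holds globally = False
First violation at position 5.

Answer: 5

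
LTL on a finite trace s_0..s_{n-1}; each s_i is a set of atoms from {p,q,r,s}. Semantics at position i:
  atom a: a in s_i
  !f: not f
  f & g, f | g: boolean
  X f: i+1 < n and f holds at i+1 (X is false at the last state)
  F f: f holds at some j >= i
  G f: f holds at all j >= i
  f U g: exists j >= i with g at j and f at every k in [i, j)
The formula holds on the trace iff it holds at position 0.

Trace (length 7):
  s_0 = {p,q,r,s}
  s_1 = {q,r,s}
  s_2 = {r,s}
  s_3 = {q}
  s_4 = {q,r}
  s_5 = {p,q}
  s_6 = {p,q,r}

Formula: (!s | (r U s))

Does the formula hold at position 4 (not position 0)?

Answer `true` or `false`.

Answer: true

Derivation:
s_0={p,q,r,s}: (!s | (r U s))=True !s=False s=True (r U s)=True r=True
s_1={q,r,s}: (!s | (r U s))=True !s=False s=True (r U s)=True r=True
s_2={r,s}: (!s | (r U s))=True !s=False s=True (r U s)=True r=True
s_3={q}: (!s | (r U s))=True !s=True s=False (r U s)=False r=False
s_4={q,r}: (!s | (r U s))=True !s=True s=False (r U s)=False r=True
s_5={p,q}: (!s | (r U s))=True !s=True s=False (r U s)=False r=False
s_6={p,q,r}: (!s | (r U s))=True !s=True s=False (r U s)=False r=True
Evaluating at position 4: result = True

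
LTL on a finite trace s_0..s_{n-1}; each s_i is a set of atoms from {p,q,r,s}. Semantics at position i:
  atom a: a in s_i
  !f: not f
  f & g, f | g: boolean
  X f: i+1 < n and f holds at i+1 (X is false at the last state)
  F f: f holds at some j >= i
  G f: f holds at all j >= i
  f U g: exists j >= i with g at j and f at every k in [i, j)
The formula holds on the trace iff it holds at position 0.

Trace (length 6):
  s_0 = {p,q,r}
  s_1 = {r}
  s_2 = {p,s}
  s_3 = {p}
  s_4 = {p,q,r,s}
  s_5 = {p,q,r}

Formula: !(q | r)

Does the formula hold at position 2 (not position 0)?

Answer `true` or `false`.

s_0={p,q,r}: !(q | r)=False (q | r)=True q=True r=True
s_1={r}: !(q | r)=False (q | r)=True q=False r=True
s_2={p,s}: !(q | r)=True (q | r)=False q=False r=False
s_3={p}: !(q | r)=True (q | r)=False q=False r=False
s_4={p,q,r,s}: !(q | r)=False (q | r)=True q=True r=True
s_5={p,q,r}: !(q | r)=False (q | r)=True q=True r=True
Evaluating at position 2: result = True

Answer: true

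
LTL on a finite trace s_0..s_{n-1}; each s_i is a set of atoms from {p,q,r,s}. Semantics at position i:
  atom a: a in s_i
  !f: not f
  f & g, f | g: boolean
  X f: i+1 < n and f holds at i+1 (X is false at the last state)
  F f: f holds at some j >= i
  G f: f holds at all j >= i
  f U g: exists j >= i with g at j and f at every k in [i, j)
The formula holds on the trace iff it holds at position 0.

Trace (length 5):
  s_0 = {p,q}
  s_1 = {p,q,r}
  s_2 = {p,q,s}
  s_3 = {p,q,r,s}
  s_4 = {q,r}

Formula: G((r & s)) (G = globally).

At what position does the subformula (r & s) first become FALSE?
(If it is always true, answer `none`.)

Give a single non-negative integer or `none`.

Answer: 0

Derivation:
s_0={p,q}: (r & s)=False r=False s=False
s_1={p,q,r}: (r & s)=False r=True s=False
s_2={p,q,s}: (r & s)=False r=False s=True
s_3={p,q,r,s}: (r & s)=True r=True s=True
s_4={q,r}: (r & s)=False r=True s=False
G((r & s)) holds globally = False
First violation at position 0.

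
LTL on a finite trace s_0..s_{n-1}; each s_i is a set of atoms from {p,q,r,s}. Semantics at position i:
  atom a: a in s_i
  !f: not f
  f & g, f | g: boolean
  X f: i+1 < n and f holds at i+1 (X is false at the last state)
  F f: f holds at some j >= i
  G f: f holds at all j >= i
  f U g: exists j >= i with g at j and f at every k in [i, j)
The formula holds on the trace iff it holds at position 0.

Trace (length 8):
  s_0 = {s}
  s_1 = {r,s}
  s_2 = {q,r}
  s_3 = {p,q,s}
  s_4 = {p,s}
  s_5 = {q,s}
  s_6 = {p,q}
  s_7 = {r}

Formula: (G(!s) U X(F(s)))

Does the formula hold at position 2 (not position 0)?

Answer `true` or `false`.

s_0={s}: (G(!s) U X(F(s)))=True G(!s)=False !s=False s=True X(F(s))=True F(s)=True
s_1={r,s}: (G(!s) U X(F(s)))=True G(!s)=False !s=False s=True X(F(s))=True F(s)=True
s_2={q,r}: (G(!s) U X(F(s)))=True G(!s)=False !s=True s=False X(F(s))=True F(s)=True
s_3={p,q,s}: (G(!s) U X(F(s)))=True G(!s)=False !s=False s=True X(F(s))=True F(s)=True
s_4={p,s}: (G(!s) U X(F(s)))=True G(!s)=False !s=False s=True X(F(s))=True F(s)=True
s_5={q,s}: (G(!s) U X(F(s)))=False G(!s)=False !s=False s=True X(F(s))=False F(s)=True
s_6={p,q}: (G(!s) U X(F(s)))=False G(!s)=True !s=True s=False X(F(s))=False F(s)=False
s_7={r}: (G(!s) U X(F(s)))=False G(!s)=True !s=True s=False X(F(s))=False F(s)=False
Evaluating at position 2: result = True

Answer: true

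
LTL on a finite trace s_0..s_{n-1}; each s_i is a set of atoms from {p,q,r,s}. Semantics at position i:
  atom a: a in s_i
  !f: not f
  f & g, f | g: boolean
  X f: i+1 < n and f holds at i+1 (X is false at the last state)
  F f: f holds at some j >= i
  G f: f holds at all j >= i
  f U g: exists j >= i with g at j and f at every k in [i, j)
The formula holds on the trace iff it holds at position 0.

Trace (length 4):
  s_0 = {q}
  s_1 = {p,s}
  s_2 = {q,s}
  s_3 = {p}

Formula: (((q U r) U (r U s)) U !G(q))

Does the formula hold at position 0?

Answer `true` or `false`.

Answer: true

Derivation:
s_0={q}: (((q U r) U (r U s)) U !G(q))=True ((q U r) U (r U s))=False (q U r)=False q=True r=False (r U s)=False s=False !G(q)=True G(q)=False
s_1={p,s}: (((q U r) U (r U s)) U !G(q))=True ((q U r) U (r U s))=True (q U r)=False q=False r=False (r U s)=True s=True !G(q)=True G(q)=False
s_2={q,s}: (((q U r) U (r U s)) U !G(q))=True ((q U r) U (r U s))=True (q U r)=False q=True r=False (r U s)=True s=True !G(q)=True G(q)=False
s_3={p}: (((q U r) U (r U s)) U !G(q))=True ((q U r) U (r U s))=False (q U r)=False q=False r=False (r U s)=False s=False !G(q)=True G(q)=False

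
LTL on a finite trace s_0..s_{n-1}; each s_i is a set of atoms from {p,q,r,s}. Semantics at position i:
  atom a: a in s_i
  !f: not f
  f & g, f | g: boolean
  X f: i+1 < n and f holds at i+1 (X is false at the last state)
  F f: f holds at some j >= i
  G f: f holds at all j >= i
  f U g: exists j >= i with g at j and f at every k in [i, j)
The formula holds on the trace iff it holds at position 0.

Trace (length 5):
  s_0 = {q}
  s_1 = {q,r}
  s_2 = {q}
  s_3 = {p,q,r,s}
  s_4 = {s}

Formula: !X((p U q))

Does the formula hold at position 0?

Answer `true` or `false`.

Answer: false

Derivation:
s_0={q}: !X((p U q))=False X((p U q))=True (p U q)=True p=False q=True
s_1={q,r}: !X((p U q))=False X((p U q))=True (p U q)=True p=False q=True
s_2={q}: !X((p U q))=False X((p U q))=True (p U q)=True p=False q=True
s_3={p,q,r,s}: !X((p U q))=True X((p U q))=False (p U q)=True p=True q=True
s_4={s}: !X((p U q))=True X((p U q))=False (p U q)=False p=False q=False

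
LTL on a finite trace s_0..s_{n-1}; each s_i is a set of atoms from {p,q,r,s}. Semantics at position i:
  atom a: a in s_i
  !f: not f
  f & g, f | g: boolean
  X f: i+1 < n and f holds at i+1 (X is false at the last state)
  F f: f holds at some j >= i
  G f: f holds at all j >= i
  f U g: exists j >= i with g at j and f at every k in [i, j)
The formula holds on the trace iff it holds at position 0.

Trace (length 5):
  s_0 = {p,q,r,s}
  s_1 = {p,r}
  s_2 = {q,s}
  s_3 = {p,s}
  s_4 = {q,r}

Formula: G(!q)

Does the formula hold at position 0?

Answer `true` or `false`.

s_0={p,q,r,s}: G(!q)=False !q=False q=True
s_1={p,r}: G(!q)=False !q=True q=False
s_2={q,s}: G(!q)=False !q=False q=True
s_3={p,s}: G(!q)=False !q=True q=False
s_4={q,r}: G(!q)=False !q=False q=True

Answer: false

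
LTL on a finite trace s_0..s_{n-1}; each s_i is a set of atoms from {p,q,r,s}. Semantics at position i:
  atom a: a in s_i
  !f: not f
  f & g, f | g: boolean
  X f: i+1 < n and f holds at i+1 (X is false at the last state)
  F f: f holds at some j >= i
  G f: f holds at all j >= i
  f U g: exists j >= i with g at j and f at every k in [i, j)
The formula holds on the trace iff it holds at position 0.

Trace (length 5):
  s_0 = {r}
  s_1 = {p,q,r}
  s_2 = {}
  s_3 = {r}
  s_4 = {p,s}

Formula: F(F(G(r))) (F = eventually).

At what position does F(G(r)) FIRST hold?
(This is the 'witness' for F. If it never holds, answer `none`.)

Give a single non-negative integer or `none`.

Answer: none

Derivation:
s_0={r}: F(G(r))=False G(r)=False r=True
s_1={p,q,r}: F(G(r))=False G(r)=False r=True
s_2={}: F(G(r))=False G(r)=False r=False
s_3={r}: F(G(r))=False G(r)=False r=True
s_4={p,s}: F(G(r))=False G(r)=False r=False
F(F(G(r))) does not hold (no witness exists).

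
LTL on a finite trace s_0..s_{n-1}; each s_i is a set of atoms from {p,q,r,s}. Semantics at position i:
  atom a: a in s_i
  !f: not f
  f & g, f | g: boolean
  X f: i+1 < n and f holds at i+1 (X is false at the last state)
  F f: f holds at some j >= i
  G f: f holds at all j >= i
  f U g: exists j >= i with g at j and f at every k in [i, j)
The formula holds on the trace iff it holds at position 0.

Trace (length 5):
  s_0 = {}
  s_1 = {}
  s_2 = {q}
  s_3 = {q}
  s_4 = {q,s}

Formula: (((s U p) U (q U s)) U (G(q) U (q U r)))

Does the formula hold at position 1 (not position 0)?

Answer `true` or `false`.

Answer: false

Derivation:
s_0={}: (((s U p) U (q U s)) U (G(q) U (q U r)))=False ((s U p) U (q U s))=False (s U p)=False s=False p=False (q U s)=False q=False (G(q) U (q U r))=False G(q)=False (q U r)=False r=False
s_1={}: (((s U p) U (q U s)) U (G(q) U (q U r)))=False ((s U p) U (q U s))=False (s U p)=False s=False p=False (q U s)=False q=False (G(q) U (q U r))=False G(q)=False (q U r)=False r=False
s_2={q}: (((s U p) U (q U s)) U (G(q) U (q U r)))=False ((s U p) U (q U s))=True (s U p)=False s=False p=False (q U s)=True q=True (G(q) U (q U r))=False G(q)=True (q U r)=False r=False
s_3={q}: (((s U p) U (q U s)) U (G(q) U (q U r)))=False ((s U p) U (q U s))=True (s U p)=False s=False p=False (q U s)=True q=True (G(q) U (q U r))=False G(q)=True (q U r)=False r=False
s_4={q,s}: (((s U p) U (q U s)) U (G(q) U (q U r)))=False ((s U p) U (q U s))=True (s U p)=False s=True p=False (q U s)=True q=True (G(q) U (q U r))=False G(q)=True (q U r)=False r=False
Evaluating at position 1: result = False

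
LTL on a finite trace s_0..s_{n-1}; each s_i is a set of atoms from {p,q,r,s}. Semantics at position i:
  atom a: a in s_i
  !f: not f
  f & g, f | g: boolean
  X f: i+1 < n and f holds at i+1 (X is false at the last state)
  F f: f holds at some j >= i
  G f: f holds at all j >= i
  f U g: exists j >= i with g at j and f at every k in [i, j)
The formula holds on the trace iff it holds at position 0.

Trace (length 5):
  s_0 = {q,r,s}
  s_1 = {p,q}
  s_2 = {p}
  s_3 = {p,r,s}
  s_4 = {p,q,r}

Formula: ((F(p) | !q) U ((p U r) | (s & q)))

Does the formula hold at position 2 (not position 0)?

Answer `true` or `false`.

Answer: true

Derivation:
s_0={q,r,s}: ((F(p) | !q) U ((p U r) | (s & q)))=True (F(p) | !q)=True F(p)=True p=False !q=False q=True ((p U r) | (s & q))=True (p U r)=True r=True (s & q)=True s=True
s_1={p,q}: ((F(p) | !q) U ((p U r) | (s & q)))=True (F(p) | !q)=True F(p)=True p=True !q=False q=True ((p U r) | (s & q))=True (p U r)=True r=False (s & q)=False s=False
s_2={p}: ((F(p) | !q) U ((p U r) | (s & q)))=True (F(p) | !q)=True F(p)=True p=True !q=True q=False ((p U r) | (s & q))=True (p U r)=True r=False (s & q)=False s=False
s_3={p,r,s}: ((F(p) | !q) U ((p U r) | (s & q)))=True (F(p) | !q)=True F(p)=True p=True !q=True q=False ((p U r) | (s & q))=True (p U r)=True r=True (s & q)=False s=True
s_4={p,q,r}: ((F(p) | !q) U ((p U r) | (s & q)))=True (F(p) | !q)=True F(p)=True p=True !q=False q=True ((p U r) | (s & q))=True (p U r)=True r=True (s & q)=False s=False
Evaluating at position 2: result = True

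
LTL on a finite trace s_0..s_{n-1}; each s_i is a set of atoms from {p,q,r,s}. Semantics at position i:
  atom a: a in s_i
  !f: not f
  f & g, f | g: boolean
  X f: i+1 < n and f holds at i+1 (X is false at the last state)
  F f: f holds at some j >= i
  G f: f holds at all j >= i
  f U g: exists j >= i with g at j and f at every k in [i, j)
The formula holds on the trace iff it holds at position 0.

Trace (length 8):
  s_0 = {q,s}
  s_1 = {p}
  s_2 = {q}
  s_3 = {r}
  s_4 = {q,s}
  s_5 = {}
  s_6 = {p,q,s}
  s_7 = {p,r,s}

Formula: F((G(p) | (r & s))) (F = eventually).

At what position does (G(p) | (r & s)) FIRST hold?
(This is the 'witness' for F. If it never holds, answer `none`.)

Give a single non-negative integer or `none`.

Answer: 6

Derivation:
s_0={q,s}: (G(p) | (r & s))=False G(p)=False p=False (r & s)=False r=False s=True
s_1={p}: (G(p) | (r & s))=False G(p)=False p=True (r & s)=False r=False s=False
s_2={q}: (G(p) | (r & s))=False G(p)=False p=False (r & s)=False r=False s=False
s_3={r}: (G(p) | (r & s))=False G(p)=False p=False (r & s)=False r=True s=False
s_4={q,s}: (G(p) | (r & s))=False G(p)=False p=False (r & s)=False r=False s=True
s_5={}: (G(p) | (r & s))=False G(p)=False p=False (r & s)=False r=False s=False
s_6={p,q,s}: (G(p) | (r & s))=True G(p)=True p=True (r & s)=False r=False s=True
s_7={p,r,s}: (G(p) | (r & s))=True G(p)=True p=True (r & s)=True r=True s=True
F((G(p) | (r & s))) holds; first witness at position 6.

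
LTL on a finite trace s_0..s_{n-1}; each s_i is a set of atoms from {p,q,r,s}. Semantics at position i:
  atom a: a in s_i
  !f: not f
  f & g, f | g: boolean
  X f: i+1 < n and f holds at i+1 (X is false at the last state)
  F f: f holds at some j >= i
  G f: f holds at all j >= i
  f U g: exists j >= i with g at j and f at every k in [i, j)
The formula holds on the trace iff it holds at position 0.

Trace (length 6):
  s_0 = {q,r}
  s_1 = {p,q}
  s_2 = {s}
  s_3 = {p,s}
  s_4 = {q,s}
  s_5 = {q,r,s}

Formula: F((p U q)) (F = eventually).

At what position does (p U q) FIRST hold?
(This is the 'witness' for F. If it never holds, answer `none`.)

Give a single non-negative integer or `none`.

s_0={q,r}: (p U q)=True p=False q=True
s_1={p,q}: (p U q)=True p=True q=True
s_2={s}: (p U q)=False p=False q=False
s_3={p,s}: (p U q)=True p=True q=False
s_4={q,s}: (p U q)=True p=False q=True
s_5={q,r,s}: (p U q)=True p=False q=True
F((p U q)) holds; first witness at position 0.

Answer: 0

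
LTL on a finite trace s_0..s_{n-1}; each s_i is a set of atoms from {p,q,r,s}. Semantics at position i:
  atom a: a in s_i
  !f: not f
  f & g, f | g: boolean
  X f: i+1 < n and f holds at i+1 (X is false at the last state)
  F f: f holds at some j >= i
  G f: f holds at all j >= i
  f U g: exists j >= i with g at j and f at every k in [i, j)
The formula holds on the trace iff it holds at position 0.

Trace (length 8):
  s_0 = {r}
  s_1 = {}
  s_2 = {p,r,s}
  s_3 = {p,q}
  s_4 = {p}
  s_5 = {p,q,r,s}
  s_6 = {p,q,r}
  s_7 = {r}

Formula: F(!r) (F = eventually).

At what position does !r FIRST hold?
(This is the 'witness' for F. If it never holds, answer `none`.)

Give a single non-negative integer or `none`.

s_0={r}: !r=False r=True
s_1={}: !r=True r=False
s_2={p,r,s}: !r=False r=True
s_3={p,q}: !r=True r=False
s_4={p}: !r=True r=False
s_5={p,q,r,s}: !r=False r=True
s_6={p,q,r}: !r=False r=True
s_7={r}: !r=False r=True
F(!r) holds; first witness at position 1.

Answer: 1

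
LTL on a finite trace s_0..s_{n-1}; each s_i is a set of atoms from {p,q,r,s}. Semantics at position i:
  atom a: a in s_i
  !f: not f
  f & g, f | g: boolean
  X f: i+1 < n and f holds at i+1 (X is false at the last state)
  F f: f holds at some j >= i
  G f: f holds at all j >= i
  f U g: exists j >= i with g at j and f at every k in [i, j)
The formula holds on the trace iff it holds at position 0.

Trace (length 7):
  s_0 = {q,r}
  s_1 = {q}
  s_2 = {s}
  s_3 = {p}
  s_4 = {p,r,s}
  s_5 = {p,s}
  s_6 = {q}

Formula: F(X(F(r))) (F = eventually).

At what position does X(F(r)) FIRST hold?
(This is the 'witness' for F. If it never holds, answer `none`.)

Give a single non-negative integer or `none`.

s_0={q,r}: X(F(r))=True F(r)=True r=True
s_1={q}: X(F(r))=True F(r)=True r=False
s_2={s}: X(F(r))=True F(r)=True r=False
s_3={p}: X(F(r))=True F(r)=True r=False
s_4={p,r,s}: X(F(r))=False F(r)=True r=True
s_5={p,s}: X(F(r))=False F(r)=False r=False
s_6={q}: X(F(r))=False F(r)=False r=False
F(X(F(r))) holds; first witness at position 0.

Answer: 0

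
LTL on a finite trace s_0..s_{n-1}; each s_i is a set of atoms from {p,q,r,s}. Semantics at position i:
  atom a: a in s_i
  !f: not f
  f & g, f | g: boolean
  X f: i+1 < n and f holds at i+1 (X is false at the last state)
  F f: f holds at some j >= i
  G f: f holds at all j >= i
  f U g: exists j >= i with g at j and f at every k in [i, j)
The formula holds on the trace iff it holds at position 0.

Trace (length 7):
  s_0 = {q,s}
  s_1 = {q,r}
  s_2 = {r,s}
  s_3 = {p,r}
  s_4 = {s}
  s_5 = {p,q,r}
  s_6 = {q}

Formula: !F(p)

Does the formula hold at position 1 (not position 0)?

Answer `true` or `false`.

Answer: false

Derivation:
s_0={q,s}: !F(p)=False F(p)=True p=False
s_1={q,r}: !F(p)=False F(p)=True p=False
s_2={r,s}: !F(p)=False F(p)=True p=False
s_3={p,r}: !F(p)=False F(p)=True p=True
s_4={s}: !F(p)=False F(p)=True p=False
s_5={p,q,r}: !F(p)=False F(p)=True p=True
s_6={q}: !F(p)=True F(p)=False p=False
Evaluating at position 1: result = False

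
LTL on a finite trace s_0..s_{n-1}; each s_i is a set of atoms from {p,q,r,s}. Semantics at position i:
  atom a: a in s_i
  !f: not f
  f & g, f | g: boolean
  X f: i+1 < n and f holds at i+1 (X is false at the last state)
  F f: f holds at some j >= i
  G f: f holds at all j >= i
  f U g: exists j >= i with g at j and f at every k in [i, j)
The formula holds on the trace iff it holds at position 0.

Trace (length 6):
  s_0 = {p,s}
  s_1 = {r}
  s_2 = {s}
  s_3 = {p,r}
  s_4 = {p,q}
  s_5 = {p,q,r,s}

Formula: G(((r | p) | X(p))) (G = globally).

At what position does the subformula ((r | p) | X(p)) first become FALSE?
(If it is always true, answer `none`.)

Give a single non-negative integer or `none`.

Answer: none

Derivation:
s_0={p,s}: ((r | p) | X(p))=True (r | p)=True r=False p=True X(p)=False
s_1={r}: ((r | p) | X(p))=True (r | p)=True r=True p=False X(p)=False
s_2={s}: ((r | p) | X(p))=True (r | p)=False r=False p=False X(p)=True
s_3={p,r}: ((r | p) | X(p))=True (r | p)=True r=True p=True X(p)=True
s_4={p,q}: ((r | p) | X(p))=True (r | p)=True r=False p=True X(p)=True
s_5={p,q,r,s}: ((r | p) | X(p))=True (r | p)=True r=True p=True X(p)=False
G(((r | p) | X(p))) holds globally = True
No violation — formula holds at every position.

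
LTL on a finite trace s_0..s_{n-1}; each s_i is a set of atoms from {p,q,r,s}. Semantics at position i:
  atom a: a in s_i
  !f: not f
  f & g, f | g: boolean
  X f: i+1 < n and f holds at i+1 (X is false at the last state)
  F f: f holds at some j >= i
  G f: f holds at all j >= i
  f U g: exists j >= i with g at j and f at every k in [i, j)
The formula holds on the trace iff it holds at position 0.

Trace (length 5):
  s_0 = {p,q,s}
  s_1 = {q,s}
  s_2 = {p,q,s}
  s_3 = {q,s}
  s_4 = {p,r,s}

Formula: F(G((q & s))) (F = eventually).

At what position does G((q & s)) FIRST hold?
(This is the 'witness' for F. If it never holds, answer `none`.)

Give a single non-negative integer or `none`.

Answer: none

Derivation:
s_0={p,q,s}: G((q & s))=False (q & s)=True q=True s=True
s_1={q,s}: G((q & s))=False (q & s)=True q=True s=True
s_2={p,q,s}: G((q & s))=False (q & s)=True q=True s=True
s_3={q,s}: G((q & s))=False (q & s)=True q=True s=True
s_4={p,r,s}: G((q & s))=False (q & s)=False q=False s=True
F(G((q & s))) does not hold (no witness exists).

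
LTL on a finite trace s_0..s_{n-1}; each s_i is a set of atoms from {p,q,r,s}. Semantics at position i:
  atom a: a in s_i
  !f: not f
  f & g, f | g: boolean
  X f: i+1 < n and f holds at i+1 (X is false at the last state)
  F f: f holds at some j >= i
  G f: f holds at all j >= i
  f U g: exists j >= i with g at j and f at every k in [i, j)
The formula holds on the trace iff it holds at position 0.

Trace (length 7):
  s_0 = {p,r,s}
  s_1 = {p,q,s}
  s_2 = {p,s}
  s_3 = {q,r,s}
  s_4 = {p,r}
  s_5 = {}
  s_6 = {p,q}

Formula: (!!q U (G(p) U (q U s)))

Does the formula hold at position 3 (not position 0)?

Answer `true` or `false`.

s_0={p,r,s}: (!!q U (G(p) U (q U s)))=True !!q=False !q=True q=False (G(p) U (q U s))=True G(p)=False p=True (q U s)=True s=True
s_1={p,q,s}: (!!q U (G(p) U (q U s)))=True !!q=True !q=False q=True (G(p) U (q U s))=True G(p)=False p=True (q U s)=True s=True
s_2={p,s}: (!!q U (G(p) U (q U s)))=True !!q=False !q=True q=False (G(p) U (q U s))=True G(p)=False p=True (q U s)=True s=True
s_3={q,r,s}: (!!q U (G(p) U (q U s)))=True !!q=True !q=False q=True (G(p) U (q U s))=True G(p)=False p=False (q U s)=True s=True
s_4={p,r}: (!!q U (G(p) U (q U s)))=False !!q=False !q=True q=False (G(p) U (q U s))=False G(p)=False p=True (q U s)=False s=False
s_5={}: (!!q U (G(p) U (q U s)))=False !!q=False !q=True q=False (G(p) U (q U s))=False G(p)=False p=False (q U s)=False s=False
s_6={p,q}: (!!q U (G(p) U (q U s)))=False !!q=True !q=False q=True (G(p) U (q U s))=False G(p)=True p=True (q U s)=False s=False
Evaluating at position 3: result = True

Answer: true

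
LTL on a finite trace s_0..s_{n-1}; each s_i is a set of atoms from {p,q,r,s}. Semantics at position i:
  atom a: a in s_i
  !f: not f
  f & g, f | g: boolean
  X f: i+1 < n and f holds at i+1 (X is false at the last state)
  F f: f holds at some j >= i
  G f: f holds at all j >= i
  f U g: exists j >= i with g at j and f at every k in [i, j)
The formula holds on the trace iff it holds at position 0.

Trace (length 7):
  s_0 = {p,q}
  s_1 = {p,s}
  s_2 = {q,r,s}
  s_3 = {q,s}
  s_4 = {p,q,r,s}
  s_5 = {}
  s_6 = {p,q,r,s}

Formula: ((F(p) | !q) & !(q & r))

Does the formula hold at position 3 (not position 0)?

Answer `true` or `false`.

Answer: true

Derivation:
s_0={p,q}: ((F(p) | !q) & !(q & r))=True (F(p) | !q)=True F(p)=True p=True !q=False q=True !(q & r)=True (q & r)=False r=False
s_1={p,s}: ((F(p) | !q) & !(q & r))=True (F(p) | !q)=True F(p)=True p=True !q=True q=False !(q & r)=True (q & r)=False r=False
s_2={q,r,s}: ((F(p) | !q) & !(q & r))=False (F(p) | !q)=True F(p)=True p=False !q=False q=True !(q & r)=False (q & r)=True r=True
s_3={q,s}: ((F(p) | !q) & !(q & r))=True (F(p) | !q)=True F(p)=True p=False !q=False q=True !(q & r)=True (q & r)=False r=False
s_4={p,q,r,s}: ((F(p) | !q) & !(q & r))=False (F(p) | !q)=True F(p)=True p=True !q=False q=True !(q & r)=False (q & r)=True r=True
s_5={}: ((F(p) | !q) & !(q & r))=True (F(p) | !q)=True F(p)=True p=False !q=True q=False !(q & r)=True (q & r)=False r=False
s_6={p,q,r,s}: ((F(p) | !q) & !(q & r))=False (F(p) | !q)=True F(p)=True p=True !q=False q=True !(q & r)=False (q & r)=True r=True
Evaluating at position 3: result = True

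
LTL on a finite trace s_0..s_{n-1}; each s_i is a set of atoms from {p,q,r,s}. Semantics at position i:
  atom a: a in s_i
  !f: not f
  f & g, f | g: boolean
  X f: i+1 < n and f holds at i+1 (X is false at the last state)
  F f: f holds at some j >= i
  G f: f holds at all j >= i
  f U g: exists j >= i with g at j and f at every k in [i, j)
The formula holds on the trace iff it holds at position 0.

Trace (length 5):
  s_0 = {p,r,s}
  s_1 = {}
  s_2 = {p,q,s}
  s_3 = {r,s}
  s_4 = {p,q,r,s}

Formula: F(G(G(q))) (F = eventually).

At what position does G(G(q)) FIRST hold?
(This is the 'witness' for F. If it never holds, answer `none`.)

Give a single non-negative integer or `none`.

Answer: 4

Derivation:
s_0={p,r,s}: G(G(q))=False G(q)=False q=False
s_1={}: G(G(q))=False G(q)=False q=False
s_2={p,q,s}: G(G(q))=False G(q)=False q=True
s_3={r,s}: G(G(q))=False G(q)=False q=False
s_4={p,q,r,s}: G(G(q))=True G(q)=True q=True
F(G(G(q))) holds; first witness at position 4.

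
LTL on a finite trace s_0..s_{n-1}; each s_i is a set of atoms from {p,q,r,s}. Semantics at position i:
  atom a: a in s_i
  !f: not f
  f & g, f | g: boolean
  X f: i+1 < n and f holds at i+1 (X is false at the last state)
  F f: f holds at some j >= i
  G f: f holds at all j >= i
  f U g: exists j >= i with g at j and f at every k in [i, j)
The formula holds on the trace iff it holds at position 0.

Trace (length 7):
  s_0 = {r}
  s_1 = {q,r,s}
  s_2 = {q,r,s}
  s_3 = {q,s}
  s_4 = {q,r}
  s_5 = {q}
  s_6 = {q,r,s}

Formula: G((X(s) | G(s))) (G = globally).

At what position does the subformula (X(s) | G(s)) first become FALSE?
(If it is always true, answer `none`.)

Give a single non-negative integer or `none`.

s_0={r}: (X(s) | G(s))=True X(s)=True s=False G(s)=False
s_1={q,r,s}: (X(s) | G(s))=True X(s)=True s=True G(s)=False
s_2={q,r,s}: (X(s) | G(s))=True X(s)=True s=True G(s)=False
s_3={q,s}: (X(s) | G(s))=False X(s)=False s=True G(s)=False
s_4={q,r}: (X(s) | G(s))=False X(s)=False s=False G(s)=False
s_5={q}: (X(s) | G(s))=True X(s)=True s=False G(s)=False
s_6={q,r,s}: (X(s) | G(s))=True X(s)=False s=True G(s)=True
G((X(s) | G(s))) holds globally = False
First violation at position 3.

Answer: 3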